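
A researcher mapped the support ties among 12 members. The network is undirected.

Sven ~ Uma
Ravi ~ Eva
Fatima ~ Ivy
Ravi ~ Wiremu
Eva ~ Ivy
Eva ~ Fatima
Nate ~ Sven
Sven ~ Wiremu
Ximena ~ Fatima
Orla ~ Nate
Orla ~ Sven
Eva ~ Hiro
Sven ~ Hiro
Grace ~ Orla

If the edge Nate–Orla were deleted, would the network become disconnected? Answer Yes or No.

Even without that edge, Nate still reaches Orla via Nate – Sven – Orla, so the network stays connected. Not a bridge.

No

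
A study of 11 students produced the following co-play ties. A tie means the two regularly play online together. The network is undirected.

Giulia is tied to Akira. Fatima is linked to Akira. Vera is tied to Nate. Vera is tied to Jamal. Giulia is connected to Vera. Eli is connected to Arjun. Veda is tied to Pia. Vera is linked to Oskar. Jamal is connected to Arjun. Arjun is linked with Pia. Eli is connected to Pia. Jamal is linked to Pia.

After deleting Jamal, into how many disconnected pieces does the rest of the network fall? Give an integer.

2

Without Jamal, the remaining ties split the others into: {Arjun, Eli, Pia, Veda}; {Akira, Fatima, Giulia, Nate, Oskar, Vera}.
That's 2 separate components.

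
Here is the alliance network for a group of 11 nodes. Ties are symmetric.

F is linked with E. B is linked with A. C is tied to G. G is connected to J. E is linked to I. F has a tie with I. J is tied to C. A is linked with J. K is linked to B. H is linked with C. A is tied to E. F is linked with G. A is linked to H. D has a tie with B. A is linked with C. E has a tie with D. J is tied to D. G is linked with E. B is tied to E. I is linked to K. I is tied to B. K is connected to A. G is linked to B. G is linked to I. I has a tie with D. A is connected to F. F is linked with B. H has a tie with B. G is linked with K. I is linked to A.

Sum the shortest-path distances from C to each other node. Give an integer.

Distances from C: A:1, B:2, D:2, E:2, F:2, G:1, H:1, I:2, J:1, K:2.
Sum = 1 + 2 + 2 + 2 + 2 + 1 + 1 + 2 + 1 + 2 = 16.

16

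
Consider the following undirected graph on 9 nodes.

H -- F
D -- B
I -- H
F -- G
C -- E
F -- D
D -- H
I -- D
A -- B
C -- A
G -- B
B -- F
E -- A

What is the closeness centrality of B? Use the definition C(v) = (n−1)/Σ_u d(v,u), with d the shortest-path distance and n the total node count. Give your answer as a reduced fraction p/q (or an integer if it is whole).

Distances from B: A:1, C:2, D:1, E:2, F:1, G:1, H:2, I:2. Sum = 12.
n = 9, so closeness = 8/12 = 2/3.

2/3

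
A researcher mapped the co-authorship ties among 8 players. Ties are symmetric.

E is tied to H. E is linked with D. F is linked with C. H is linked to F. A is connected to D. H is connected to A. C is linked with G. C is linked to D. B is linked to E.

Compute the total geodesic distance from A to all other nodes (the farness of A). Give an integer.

Distances from A: B:3, C:2, D:1, E:2, F:2, G:3, H:1.
Sum = 3 + 2 + 1 + 2 + 2 + 3 + 1 = 14.

14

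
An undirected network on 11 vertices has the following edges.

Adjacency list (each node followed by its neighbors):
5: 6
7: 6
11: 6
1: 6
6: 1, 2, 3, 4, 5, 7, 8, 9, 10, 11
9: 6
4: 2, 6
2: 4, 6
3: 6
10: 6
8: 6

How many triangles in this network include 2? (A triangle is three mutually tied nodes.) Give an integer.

2's neighbors: 4 and 6.
Neighbor pairs that are themselves tied: 2–4–6. Each forms one triangle with 2, for 1 in total.

1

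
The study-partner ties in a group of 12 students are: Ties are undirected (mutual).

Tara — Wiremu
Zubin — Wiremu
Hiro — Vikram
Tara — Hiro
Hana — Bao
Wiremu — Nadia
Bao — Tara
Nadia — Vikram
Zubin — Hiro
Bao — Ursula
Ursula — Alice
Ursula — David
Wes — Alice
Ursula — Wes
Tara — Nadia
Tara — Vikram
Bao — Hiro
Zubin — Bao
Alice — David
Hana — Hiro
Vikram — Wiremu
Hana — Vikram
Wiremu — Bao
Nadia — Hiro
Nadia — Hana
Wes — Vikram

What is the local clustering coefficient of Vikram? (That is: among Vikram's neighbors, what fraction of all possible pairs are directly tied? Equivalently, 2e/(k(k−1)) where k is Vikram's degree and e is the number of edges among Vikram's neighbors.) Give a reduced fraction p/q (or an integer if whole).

7/15

Vikram's neighbors: Hana, Hiro, Nadia, Tara, Wes, and Wiremu (k = 6).
Possible neighbor pairs: C(6,2) = 15. Edges among them: Hana–Hiro, Hana–Nadia, Hiro–Nadia, Hiro–Tara, Nadia–Tara, Nadia–Wiremu, Tara–Wiremu → e = 7.
Clustering(Vikram) = 7/15.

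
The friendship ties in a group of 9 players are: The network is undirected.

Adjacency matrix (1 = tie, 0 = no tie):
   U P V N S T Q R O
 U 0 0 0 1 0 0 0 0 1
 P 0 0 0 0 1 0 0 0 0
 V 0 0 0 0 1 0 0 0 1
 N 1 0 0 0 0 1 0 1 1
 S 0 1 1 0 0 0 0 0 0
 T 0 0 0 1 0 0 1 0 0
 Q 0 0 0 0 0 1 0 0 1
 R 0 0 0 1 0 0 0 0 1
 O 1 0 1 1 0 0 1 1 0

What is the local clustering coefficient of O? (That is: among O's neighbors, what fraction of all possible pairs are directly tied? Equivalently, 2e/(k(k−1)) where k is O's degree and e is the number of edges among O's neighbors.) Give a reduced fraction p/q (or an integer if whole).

O's neighbors: N, Q, R, U, and V (k = 5).
Possible neighbor pairs: C(5,2) = 10. Edges among them: N–R, N–U → e = 2.
Clustering(O) = 2/10 = 1/5.

1/5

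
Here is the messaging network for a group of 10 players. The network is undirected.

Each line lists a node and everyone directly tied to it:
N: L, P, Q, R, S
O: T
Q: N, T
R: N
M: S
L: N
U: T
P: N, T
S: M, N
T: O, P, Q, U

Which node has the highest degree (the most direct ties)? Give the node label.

N

Degrees — L:1, M:1, N:5, O:1, P:2, Q:2, R:1, S:2, T:4, U:1.
The maximum is 5, attained only by N.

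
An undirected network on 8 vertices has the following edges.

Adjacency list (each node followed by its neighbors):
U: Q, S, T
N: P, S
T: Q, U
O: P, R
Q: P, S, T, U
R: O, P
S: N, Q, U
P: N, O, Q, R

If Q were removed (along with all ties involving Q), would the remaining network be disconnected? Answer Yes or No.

No

Even without Q, every remaining node can still reach every other (the residual graph is connected), so Q is not a cut vertex.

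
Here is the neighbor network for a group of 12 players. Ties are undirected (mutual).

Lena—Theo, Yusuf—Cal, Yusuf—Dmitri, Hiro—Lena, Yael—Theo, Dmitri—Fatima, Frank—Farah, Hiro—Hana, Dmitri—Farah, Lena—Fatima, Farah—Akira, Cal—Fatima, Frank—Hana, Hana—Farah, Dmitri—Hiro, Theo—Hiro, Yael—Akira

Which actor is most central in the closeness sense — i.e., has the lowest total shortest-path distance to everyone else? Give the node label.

Farness (sum of distances to all others) for each node — Akira:26, Cal:31, Dmitri:19, Farah:21, Fatima:23, Frank:27, Hana:24, Hiro:20, Lena:23, Theo:23, Yael:28, Yusuf:27.
The smallest farness is 19, for Dmitri, so Dmitri has the highest closeness.

Dmitri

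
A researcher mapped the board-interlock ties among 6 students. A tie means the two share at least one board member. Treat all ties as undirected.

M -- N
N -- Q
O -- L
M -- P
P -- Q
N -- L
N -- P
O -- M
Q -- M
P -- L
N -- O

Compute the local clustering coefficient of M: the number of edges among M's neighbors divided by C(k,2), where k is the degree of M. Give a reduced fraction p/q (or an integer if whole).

M's neighbors: N, O, P, and Q (k = 4).
Possible neighbor pairs: C(4,2) = 6. Edges among them: N–O, N–P, N–Q, P–Q → e = 4.
Clustering(M) = 4/6 = 2/3.

2/3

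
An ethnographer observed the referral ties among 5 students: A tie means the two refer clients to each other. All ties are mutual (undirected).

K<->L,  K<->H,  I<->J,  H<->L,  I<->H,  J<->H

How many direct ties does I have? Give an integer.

2

I is directly tied to H and J. That is 2 neighbors, so the degree of I is 2.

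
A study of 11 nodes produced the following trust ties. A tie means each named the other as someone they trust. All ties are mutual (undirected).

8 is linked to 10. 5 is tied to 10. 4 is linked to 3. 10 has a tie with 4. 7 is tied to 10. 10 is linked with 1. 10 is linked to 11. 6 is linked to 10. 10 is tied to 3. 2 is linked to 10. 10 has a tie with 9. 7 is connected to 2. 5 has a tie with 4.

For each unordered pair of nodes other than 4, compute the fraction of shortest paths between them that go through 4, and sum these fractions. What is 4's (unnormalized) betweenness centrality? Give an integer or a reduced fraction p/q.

Pairs whose geodesics pass through 4 — 3–5: 1/2.
All other pairs contribute 0.
Summing the contributions gives betweenness(4) = 1/2.

1/2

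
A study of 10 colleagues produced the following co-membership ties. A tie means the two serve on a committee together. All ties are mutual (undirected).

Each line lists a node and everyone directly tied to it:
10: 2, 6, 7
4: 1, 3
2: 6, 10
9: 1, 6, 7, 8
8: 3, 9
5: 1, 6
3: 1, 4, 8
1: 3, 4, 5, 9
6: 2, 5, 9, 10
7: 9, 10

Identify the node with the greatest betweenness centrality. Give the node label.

9

Unnormalized betweenness of each node: 1:343/30, 2:0, 3:11/6, 4:0, 5:53/15, 6:343/30, 7:31/15, 8:31/15, 9:74/5, 10:11/6.
9 has the largest value, 74/5, making it the main broker — the node through which the most shortest paths run.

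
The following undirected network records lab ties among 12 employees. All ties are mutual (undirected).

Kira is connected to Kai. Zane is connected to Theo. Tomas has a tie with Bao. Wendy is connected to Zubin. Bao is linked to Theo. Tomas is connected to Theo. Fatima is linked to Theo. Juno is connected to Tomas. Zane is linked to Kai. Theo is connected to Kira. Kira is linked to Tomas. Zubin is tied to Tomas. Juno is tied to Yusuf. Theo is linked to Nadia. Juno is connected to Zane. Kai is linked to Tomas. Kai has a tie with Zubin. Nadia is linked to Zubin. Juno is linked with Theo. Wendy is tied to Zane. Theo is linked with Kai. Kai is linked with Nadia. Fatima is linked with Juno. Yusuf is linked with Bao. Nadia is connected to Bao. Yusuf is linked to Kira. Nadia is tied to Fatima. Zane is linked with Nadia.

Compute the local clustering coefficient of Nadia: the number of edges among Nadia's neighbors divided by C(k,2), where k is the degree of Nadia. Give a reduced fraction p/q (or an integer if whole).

Nadia's neighbors: Bao, Fatima, Kai, Theo, Zane, and Zubin (k = 6).
Possible neighbor pairs: C(6,2) = 15. Edges among them: Bao–Theo, Fatima–Theo, Kai–Theo, Kai–Zane, Kai–Zubin, Theo–Zane → e = 6.
Clustering(Nadia) = 6/15 = 2/5.

2/5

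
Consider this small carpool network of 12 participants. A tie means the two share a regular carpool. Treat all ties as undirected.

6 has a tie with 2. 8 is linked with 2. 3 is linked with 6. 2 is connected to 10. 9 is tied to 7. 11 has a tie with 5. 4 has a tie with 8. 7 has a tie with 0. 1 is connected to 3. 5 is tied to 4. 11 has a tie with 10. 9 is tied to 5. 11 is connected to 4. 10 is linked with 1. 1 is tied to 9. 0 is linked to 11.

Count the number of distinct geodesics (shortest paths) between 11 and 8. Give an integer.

1

The shortest distance is 2, and the only length-2 path is 11–4–8. So there is exactly 1 shortest path.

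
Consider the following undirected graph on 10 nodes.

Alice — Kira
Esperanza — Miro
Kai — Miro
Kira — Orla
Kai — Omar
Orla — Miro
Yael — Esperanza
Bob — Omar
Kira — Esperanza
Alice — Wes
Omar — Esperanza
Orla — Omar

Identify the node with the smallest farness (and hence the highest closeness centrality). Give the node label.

Farness (sum of distances to all others) for each node — Alice:23, Bob:25, Esperanza:15, Kai:23, Kira:17, Miro:19, Omar:17, Orla:17, Wes:31, Yael:23.
The smallest farness is 15, for Esperanza, so Esperanza has the highest closeness.

Esperanza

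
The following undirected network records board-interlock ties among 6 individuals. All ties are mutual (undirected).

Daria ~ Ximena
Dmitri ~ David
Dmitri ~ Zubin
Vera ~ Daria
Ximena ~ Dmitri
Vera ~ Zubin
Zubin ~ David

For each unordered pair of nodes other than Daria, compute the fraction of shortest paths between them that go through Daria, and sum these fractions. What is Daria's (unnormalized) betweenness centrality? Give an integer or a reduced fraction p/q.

Pairs whose geodesics pass through Daria — Ximena–Vera: 1.
All other pairs contribute 0.
Summing the contributions gives betweenness(Daria) = 1.

1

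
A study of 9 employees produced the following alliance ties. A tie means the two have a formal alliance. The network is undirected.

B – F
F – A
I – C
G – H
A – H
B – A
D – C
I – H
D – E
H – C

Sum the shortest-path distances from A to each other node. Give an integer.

16

Distances from A: B:1, C:2, D:3, E:4, F:1, G:2, H:1, I:2.
Sum = 1 + 2 + 3 + 4 + 1 + 2 + 1 + 2 = 16.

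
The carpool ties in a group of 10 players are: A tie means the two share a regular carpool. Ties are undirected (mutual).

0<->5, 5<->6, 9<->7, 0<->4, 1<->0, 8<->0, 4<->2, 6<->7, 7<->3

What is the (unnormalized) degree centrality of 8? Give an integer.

8 is directly tied to 0. That is 1 neighbor, so the degree of 8 is 1.

1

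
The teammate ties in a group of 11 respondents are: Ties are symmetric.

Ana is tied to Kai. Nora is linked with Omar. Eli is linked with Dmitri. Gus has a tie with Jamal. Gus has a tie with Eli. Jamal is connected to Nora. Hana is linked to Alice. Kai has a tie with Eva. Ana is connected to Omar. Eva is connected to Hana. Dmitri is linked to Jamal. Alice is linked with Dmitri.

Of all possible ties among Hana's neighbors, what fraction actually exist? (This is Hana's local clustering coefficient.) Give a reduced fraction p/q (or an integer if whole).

Hana's neighbors: Alice and Eva (k = 2).
Possible neighbor pairs: C(2,2) = 1. Edges among them: none → e = 0.
Clustering(Hana) = 0/1.

0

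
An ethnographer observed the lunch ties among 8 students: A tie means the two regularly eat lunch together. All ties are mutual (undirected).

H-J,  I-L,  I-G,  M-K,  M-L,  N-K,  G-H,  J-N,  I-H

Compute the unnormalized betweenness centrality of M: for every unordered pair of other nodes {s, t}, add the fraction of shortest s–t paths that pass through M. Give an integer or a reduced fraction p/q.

7/2

Pairs whose geodesics pass through M — K–L: 1; K–I: 1; K–G: 1/2; L–N: 1.
All other pairs contribute 0.
Summing the contributions gives betweenness(M) = 7/2.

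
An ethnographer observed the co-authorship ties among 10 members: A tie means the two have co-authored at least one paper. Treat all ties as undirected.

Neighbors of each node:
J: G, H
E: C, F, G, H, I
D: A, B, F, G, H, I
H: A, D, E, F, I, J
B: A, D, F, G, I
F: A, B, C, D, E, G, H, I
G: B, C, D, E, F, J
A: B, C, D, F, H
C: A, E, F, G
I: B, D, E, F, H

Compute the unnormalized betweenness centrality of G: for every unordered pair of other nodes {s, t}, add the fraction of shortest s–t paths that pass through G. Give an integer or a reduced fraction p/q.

19/4

Pairs whose geodesics pass through G — J–B: 1; J–F: 1/2; J–E: 1/2; J–C: 1; J–D: 1/2; B–E: 1/3; B–C: 1/3; E–D: 1/4; C–D: 1/3.
All other pairs contribute 0.
Summing the contributions gives betweenness(G) = 19/4.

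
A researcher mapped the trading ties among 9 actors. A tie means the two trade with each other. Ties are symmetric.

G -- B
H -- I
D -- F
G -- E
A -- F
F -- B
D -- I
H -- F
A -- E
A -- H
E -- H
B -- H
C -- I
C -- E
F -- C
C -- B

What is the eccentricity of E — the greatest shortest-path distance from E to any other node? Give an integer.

Distances from E: A:1, B:2, C:1, D:3, F:2, G:1, H:1, I:2.
The largest is 3 (to D), so the eccentricity of E is 3.

3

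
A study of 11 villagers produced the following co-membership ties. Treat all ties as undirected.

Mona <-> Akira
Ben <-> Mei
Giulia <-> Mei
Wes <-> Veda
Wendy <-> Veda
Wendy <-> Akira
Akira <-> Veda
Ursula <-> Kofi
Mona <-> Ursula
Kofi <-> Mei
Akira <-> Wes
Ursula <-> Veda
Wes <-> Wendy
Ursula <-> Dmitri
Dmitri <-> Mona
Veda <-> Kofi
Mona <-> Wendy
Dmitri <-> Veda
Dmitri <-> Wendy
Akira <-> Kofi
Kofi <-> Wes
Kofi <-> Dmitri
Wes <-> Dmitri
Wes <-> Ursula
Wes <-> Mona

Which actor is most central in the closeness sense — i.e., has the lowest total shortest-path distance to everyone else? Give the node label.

Kofi

Farness (sum of distances to all others) for each node — Akira:17, Ben:28, Dmitri:16, Giulia:28, Kofi:14, Mei:19, Mona:20, Ursula:17, Veda:16, Wendy:20, Wes:15.
The smallest farness is 14, for Kofi, so Kofi has the highest closeness.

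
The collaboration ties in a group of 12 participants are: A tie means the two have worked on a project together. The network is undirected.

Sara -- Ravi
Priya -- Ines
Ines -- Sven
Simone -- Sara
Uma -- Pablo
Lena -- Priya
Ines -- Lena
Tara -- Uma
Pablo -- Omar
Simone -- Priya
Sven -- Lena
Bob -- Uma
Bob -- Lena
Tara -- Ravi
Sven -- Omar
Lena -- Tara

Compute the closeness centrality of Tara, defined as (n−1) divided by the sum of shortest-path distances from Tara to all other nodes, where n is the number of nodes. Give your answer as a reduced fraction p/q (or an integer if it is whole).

11/21

Distances from Tara: Bob:2, Ines:2, Lena:1, Omar:3, Pablo:2, Priya:2, Ravi:1, Sara:2, Simone:3, Sven:2, Uma:1. Sum = 21.
n = 12, so closeness = 11/21.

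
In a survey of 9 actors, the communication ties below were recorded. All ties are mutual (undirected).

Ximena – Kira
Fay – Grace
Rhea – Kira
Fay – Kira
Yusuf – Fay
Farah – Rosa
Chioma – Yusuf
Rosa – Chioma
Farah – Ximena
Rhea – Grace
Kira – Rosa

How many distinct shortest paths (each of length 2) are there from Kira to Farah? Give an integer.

The shortest distance is 2. The length-2 paths are: Kira–Rosa–Farah; Kira–Ximena–Farah.
That gives 2 distinct shortest paths.

2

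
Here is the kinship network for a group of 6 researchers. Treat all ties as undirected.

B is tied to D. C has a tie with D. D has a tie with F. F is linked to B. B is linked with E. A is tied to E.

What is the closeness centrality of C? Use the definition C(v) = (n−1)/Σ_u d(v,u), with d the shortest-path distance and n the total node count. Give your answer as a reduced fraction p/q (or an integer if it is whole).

5/12

Distances from C: A:4, B:2, D:1, E:3, F:2. Sum = 12.
n = 6, so closeness = 5/12.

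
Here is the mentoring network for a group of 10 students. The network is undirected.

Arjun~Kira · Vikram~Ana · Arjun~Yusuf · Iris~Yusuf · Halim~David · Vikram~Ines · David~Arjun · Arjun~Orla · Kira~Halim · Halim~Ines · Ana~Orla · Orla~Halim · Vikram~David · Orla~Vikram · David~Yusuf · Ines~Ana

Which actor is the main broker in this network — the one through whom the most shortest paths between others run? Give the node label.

Unnormalized betweenness of each node: Ana:1/2, Arjun:106/15, David:89/10, Halim:89/15, Ines:41/30, Iris:0, Kira:1/2, Orla:157/30, Vikram:9/2, Yusuf:8.
David has the largest value, 89/10, making it the main broker — the node through which the most shortest paths run.

David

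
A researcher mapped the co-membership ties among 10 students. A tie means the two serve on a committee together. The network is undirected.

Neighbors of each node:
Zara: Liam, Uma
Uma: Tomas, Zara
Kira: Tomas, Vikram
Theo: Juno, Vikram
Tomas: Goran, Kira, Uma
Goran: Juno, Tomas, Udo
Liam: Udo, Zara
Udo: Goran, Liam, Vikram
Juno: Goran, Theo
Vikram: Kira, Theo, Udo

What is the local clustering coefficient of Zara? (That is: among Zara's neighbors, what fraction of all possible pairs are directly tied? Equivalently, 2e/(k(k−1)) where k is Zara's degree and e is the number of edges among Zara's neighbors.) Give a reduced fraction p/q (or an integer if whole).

0

Zara's neighbors: Liam and Uma (k = 2).
Possible neighbor pairs: C(2,2) = 1. Edges among them: none → e = 0.
Clustering(Zara) = 0/1.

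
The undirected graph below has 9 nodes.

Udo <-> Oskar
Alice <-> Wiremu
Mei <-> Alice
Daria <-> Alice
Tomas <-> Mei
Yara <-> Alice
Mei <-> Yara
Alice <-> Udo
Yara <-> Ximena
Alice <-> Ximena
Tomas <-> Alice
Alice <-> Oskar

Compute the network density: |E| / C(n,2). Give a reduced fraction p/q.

There are 12 edges and 9 nodes, so the maximum possible is C(9,2) = 36.
Density = 12/36 = 1/3.

1/3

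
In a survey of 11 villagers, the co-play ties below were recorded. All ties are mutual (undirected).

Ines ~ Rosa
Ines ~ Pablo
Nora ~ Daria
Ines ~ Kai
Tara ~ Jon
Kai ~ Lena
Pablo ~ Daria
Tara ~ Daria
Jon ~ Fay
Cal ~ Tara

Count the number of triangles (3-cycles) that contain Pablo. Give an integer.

0

Pablo's neighbors are Daria and Ines, but none of them are tied to each other, so no triangle contains Pablo.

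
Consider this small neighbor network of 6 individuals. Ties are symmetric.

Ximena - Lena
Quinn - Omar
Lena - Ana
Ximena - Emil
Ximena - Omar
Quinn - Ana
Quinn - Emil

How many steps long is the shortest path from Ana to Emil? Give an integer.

One shortest route is Ana – Quinn – Emil, which uses 2 edges, and Ana and Emil are not directly tied, so nothing shorter exists. So d(Ana,Emil) = 2.

2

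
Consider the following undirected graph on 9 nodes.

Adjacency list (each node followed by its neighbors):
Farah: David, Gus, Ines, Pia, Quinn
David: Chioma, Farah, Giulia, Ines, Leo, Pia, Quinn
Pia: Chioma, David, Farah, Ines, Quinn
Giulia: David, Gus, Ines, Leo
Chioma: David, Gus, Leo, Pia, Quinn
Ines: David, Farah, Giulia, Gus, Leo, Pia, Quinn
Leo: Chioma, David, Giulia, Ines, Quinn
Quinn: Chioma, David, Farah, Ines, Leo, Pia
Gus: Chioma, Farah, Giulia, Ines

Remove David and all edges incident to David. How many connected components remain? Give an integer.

David's neighbors (Chioma, Farah, Giulia, Ines, Leo, Pia, and Quinn) remain reachable from one another through other ties, so the rest of the network stays in one piece.

1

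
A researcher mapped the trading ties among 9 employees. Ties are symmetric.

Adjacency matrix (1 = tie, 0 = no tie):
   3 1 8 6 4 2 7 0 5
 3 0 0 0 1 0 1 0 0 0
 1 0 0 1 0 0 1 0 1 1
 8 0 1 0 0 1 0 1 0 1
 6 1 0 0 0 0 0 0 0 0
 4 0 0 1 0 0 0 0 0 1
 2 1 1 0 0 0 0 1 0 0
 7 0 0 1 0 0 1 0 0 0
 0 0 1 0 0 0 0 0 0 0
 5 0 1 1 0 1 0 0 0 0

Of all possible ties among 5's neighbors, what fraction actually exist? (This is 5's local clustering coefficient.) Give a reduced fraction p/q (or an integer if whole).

2/3

5's neighbors: 1, 4, and 8 (k = 3).
Possible neighbor pairs: C(3,2) = 3. Edges among them: 1–8, 4–8 → e = 2.
Clustering(5) = 2/3.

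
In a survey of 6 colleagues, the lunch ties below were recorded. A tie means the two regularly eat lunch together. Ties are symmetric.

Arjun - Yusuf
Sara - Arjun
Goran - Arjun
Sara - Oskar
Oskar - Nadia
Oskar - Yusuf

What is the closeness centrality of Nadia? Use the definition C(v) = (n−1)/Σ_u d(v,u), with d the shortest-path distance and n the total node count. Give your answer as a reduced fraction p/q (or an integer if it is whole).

5/12

Distances from Nadia: Arjun:3, Goran:4, Oskar:1, Sara:2, Yusuf:2. Sum = 12.
n = 6, so closeness = 5/12.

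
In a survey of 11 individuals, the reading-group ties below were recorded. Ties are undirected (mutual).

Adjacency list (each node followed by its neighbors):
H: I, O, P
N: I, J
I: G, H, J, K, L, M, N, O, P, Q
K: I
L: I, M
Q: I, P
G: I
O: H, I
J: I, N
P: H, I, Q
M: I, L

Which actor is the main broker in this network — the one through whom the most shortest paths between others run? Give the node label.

Unnormalized betweenness of each node: G:0, H:1/2, I:39, J:0, K:0, L:0, M:0, N:0, O:0, P:1/2, Q:0.
I has the largest value, 39, making it the main broker — the node through which the most shortest paths run.

I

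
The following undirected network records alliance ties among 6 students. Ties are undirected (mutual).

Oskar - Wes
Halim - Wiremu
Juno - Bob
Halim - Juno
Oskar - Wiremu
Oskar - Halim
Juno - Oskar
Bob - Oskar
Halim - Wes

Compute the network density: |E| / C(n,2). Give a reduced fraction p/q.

There are 9 edges and 6 nodes, so the maximum possible is C(6,2) = 15.
Density = 9/15 = 3/5.

3/5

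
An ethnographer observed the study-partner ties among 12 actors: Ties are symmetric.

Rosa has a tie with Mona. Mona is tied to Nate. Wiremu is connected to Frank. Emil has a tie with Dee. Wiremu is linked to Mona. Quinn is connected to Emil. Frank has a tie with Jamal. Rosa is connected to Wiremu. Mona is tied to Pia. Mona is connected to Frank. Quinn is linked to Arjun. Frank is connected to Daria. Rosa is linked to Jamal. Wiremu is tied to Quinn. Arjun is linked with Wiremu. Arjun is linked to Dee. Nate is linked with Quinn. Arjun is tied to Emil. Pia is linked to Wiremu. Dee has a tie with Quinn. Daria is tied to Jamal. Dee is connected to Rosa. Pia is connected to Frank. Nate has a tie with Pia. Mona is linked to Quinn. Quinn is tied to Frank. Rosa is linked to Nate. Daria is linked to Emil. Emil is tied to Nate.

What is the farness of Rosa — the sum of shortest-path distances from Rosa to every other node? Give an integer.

Distances from Rosa: Arjun:2, Daria:2, Dee:1, Emil:2, Frank:2, Jamal:1, Mona:1, Nate:1, Pia:2, Quinn:2, Wiremu:1.
Sum = 2 + 2 + 1 + 2 + 2 + 1 + 1 + 1 + 2 + 2 + 1 = 17.

17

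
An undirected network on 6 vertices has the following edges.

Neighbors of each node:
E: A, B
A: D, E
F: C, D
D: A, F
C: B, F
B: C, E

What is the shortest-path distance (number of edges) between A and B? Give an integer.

One shortest route is A – E – B, which uses 2 edges, and A and B are not directly tied, so nothing shorter exists. So d(A,B) = 2.

2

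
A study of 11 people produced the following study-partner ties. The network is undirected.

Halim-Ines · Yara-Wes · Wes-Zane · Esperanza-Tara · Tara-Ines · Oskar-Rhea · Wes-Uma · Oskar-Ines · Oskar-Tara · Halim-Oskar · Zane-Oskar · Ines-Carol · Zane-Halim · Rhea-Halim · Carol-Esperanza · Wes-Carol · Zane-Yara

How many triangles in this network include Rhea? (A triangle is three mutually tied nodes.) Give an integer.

1

Rhea's neighbors: Halim and Oskar.
Neighbor pairs that are themselves tied: Rhea–Halim–Oskar. Each forms one triangle with Rhea, for 1 in total.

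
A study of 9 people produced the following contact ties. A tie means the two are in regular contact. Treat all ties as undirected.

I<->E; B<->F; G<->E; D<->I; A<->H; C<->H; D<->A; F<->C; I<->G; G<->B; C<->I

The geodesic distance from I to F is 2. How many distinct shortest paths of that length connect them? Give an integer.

1

The shortest distance is 2, and the only length-2 path is I–C–F. So there is exactly 1 shortest path.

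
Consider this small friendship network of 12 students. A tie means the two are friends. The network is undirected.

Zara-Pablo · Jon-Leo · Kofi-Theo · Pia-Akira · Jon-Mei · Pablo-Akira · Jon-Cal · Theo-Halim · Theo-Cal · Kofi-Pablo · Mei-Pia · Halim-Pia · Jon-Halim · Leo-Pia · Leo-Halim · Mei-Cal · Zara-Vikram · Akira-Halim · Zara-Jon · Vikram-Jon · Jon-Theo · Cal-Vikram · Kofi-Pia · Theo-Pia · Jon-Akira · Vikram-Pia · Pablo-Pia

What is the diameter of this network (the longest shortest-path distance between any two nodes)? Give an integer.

3

Eccentricity of each node (its greatest distance to any other): Akira:2, Cal:3, Halim:2, Jon:2, Kofi:2, Leo:2, Mei:2, Pablo:3, Pia:2, Theo:2, Vikram:2, Zara:2.
The maximum eccentricity is 3, realized for instance by the pair Pablo–Cal via Pablo – Akira – Jon – Cal. So the diameter is 3.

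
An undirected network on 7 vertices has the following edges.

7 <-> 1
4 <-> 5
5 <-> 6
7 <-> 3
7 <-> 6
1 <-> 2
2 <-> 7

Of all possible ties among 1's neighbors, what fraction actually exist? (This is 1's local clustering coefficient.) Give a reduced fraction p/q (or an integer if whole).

1

1's neighbors: 2 and 7 (k = 2).
Possible neighbor pairs: C(2,2) = 1. Edges among them: 2–7 → e = 1.
Clustering(1) = 1/1.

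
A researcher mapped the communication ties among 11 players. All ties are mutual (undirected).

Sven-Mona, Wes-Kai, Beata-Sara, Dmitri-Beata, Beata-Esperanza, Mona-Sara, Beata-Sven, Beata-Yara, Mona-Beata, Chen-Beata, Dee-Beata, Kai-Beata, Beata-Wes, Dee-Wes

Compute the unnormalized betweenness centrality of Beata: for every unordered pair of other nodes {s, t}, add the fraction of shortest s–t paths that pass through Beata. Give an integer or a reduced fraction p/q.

40

Pairs whose geodesics pass through Beata — Sven–Kai: 1; Sven–Wes: 1; Sven–Esperanza: 1; Sven–Chen: 1; Sven–Yara: 1; Sven–Sara: 1/2; Sven–Dee: 1; Sven–Dmitri: 1; Kai–Esperanza: 1; Kai–Chen: 1; Kai–Yara: 1; Kai–Sara: 1; Kai–Dee: 1/2; Kai–Dmitri: 1 … (+27 more pairs).
All other pairs contribute 0.
Summing the contributions gives betweenness(Beata) = 40.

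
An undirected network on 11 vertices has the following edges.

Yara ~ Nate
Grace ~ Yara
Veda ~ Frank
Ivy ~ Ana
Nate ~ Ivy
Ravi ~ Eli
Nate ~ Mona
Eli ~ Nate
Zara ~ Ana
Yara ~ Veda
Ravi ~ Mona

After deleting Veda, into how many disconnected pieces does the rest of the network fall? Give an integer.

2

Without Veda, the remaining ties split the others into: {Ana, Eli, Grace, Ivy, Mona, Nate, Ravi, Yara, Zara}; {Frank}.
That's 2 separate components.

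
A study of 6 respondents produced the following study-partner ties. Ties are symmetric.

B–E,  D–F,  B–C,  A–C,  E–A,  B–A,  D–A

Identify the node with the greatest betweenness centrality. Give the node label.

A

Unnormalized betweenness of each node: A:13/2, B:1/2, C:0, D:4, E:0, F:0.
A has the largest value, 13/2, making it the main broker — the node through which the most shortest paths run.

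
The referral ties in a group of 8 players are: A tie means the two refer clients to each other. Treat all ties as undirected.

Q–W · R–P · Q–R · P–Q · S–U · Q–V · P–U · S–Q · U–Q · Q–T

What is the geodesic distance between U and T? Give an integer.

One shortest route is U – Q – T, which uses 2 edges, and U and T are not directly tied, so nothing shorter exists. So d(U,T) = 2.

2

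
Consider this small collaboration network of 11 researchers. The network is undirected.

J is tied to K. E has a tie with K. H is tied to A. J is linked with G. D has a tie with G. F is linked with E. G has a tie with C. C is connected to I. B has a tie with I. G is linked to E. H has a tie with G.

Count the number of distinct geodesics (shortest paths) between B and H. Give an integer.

The shortest distance is 4, and the only length-4 path is B–I–C–G–H. So there is exactly 1 shortest path.

1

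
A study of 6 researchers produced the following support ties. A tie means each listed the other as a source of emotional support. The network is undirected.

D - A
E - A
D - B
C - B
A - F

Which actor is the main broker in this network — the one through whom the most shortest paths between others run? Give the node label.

Unnormalized betweenness of each node: A:7, B:4, C:0, D:6, E:0, F:0.
A has the largest value, 7, making it the main broker — the node through which the most shortest paths run.

A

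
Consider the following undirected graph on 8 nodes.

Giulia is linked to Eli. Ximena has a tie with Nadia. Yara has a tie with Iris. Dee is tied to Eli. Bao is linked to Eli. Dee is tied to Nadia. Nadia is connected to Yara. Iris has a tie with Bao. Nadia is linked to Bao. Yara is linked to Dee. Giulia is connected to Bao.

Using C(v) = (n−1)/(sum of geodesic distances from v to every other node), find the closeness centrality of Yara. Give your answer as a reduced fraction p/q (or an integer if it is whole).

Distances from Yara: Bao:2, Dee:1, Eli:2, Giulia:3, Iris:1, Nadia:1, Ximena:2. Sum = 12.
n = 8, so closeness = 7/12.

7/12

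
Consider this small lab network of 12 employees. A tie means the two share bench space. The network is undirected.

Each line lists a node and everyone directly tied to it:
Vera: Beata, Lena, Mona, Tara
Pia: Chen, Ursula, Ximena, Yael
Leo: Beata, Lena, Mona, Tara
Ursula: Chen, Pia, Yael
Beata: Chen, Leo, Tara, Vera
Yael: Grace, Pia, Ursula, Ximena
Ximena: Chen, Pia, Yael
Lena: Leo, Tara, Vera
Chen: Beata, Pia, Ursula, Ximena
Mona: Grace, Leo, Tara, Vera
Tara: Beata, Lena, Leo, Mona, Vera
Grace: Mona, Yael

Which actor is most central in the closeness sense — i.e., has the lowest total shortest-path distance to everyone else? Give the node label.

Farness (sum of distances to all others) for each node — Beata:20, Chen:21, Grace:23, Lena:29, Leo:22, Mona:22, Pia:24, Tara:21, Ursula:25, Vera:22, Ximena:25, Yael:24.
The smallest farness is 20, for Beata, so Beata has the highest closeness.

Beata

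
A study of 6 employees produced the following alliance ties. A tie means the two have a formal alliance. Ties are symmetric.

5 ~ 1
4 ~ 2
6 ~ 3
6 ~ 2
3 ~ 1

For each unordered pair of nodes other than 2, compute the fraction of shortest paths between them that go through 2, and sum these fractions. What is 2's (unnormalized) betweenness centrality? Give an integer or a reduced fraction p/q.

4

Pairs whose geodesics pass through 2 — 4–3: 1; 4–5: 1; 4–6: 1; 4–1: 1.
All other pairs contribute 0.
Summing the contributions gives betweenness(2) = 4.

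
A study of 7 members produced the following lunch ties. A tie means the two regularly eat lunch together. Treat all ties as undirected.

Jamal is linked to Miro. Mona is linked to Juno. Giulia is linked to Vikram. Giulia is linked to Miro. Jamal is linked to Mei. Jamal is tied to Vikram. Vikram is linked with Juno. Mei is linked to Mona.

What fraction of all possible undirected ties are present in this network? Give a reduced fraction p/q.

There are 8 edges and 7 nodes, so the maximum possible is C(7,2) = 21.
Density = 8/21.

8/21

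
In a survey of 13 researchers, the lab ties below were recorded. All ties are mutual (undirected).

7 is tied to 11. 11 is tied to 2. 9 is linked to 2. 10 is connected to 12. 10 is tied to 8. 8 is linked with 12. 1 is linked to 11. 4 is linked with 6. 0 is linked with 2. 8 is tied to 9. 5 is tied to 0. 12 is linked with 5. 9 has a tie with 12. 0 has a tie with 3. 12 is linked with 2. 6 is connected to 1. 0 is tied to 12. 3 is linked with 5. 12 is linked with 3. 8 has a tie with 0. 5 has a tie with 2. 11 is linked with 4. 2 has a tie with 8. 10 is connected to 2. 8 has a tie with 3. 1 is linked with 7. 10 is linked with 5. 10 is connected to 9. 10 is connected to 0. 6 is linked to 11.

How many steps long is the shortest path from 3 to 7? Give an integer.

4

One shortest route is 3 – 0 – 2 – 11 – 7, which uses 4 edges, and at distance 3 from 3 we only reach {11}, which does not include 7. So d(3,7) = 4.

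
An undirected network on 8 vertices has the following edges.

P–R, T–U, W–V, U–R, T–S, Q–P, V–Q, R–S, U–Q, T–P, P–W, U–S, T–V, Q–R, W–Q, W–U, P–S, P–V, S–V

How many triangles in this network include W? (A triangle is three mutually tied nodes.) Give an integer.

4

W's neighbors: P, Q, U, and V.
Neighbor pairs that are themselves tied: W–P–Q; W–P–V; W–Q–U; W–Q–V. Each forms one triangle with W, for 4 in total.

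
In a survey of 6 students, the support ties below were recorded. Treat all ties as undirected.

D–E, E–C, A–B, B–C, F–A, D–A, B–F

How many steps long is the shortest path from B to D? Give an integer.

One shortest route is B – A – D, which uses 2 edges, and B and D are not directly tied, so nothing shorter exists. So d(B,D) = 2.

2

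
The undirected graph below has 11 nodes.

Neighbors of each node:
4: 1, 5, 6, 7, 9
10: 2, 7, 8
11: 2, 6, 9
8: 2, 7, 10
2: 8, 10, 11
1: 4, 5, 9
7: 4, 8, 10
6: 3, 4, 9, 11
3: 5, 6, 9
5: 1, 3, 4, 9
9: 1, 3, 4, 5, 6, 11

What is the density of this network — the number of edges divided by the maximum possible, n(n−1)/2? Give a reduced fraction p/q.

4/11

There are 20 edges and 11 nodes, so the maximum possible is C(11,2) = 55.
Density = 20/55 = 4/11.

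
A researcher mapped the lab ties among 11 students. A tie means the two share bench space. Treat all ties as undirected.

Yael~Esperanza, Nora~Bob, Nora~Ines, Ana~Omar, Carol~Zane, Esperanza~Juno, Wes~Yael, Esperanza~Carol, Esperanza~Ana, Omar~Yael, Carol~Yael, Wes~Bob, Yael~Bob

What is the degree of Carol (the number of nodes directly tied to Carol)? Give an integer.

Carol is directly tied to Esperanza, Yael, and Zane. That is 3 neighbors, so the degree of Carol is 3.

3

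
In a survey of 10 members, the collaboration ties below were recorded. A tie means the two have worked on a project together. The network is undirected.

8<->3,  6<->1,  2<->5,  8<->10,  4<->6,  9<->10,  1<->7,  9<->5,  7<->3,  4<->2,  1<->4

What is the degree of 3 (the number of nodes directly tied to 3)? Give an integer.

2

3 is directly tied to 7 and 8. That is 2 neighbors, so the degree of 3 is 2.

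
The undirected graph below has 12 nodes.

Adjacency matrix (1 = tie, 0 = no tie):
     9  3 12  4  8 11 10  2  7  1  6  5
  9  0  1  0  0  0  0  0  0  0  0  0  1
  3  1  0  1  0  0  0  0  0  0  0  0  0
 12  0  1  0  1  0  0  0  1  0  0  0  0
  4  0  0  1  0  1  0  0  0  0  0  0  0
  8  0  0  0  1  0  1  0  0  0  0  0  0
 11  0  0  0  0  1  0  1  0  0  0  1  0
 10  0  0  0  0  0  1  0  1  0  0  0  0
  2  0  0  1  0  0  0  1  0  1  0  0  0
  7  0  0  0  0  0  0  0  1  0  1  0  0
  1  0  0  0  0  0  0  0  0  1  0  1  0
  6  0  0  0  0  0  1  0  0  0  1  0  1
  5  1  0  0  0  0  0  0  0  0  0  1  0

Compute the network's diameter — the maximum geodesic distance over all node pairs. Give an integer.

Eccentricity of each node (its greatest distance to any other): 1:4, 2:4, 3:4, 4:4, 5:4, 6:4, 7:4, 8:4, 9:4, 10:4, 11:4, 12:4.
The maximum eccentricity is 4, realized for instance by the pair 9–8 via 9 – 3 – 12 – 4 – 8. So the diameter is 4.

4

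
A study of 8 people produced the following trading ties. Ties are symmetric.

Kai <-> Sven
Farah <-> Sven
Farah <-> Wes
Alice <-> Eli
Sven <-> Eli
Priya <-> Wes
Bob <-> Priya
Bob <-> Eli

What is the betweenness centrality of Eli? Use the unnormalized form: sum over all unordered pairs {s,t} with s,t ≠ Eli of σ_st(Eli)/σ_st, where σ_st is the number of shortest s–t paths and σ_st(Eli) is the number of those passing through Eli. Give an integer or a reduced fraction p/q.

Pairs whose geodesics pass through Eli — Sven–Priya: 1/2; Sven–Bob: 1; Sven–Alice: 1; Kai–Priya: 1/2; Kai–Bob: 1; Kai–Alice: 1; Priya–Alice: 1; Wes–Alice: 2/2; Bob–Alice: 1; Bob–Farah: 1/2; Alice–Farah: 1.
All other pairs contribute 0.
Summing the contributions gives betweenness(Eli) = 19/2.

19/2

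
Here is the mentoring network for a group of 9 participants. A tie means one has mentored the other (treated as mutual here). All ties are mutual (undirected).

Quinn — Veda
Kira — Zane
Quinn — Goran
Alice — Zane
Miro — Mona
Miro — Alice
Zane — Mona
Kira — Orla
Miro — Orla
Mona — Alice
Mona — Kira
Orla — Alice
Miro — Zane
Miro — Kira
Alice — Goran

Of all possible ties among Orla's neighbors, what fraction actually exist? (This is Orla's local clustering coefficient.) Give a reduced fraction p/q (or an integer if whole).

2/3

Orla's neighbors: Alice, Kira, and Miro (k = 3).
Possible neighbor pairs: C(3,2) = 3. Edges among them: Alice–Miro, Kira–Miro → e = 2.
Clustering(Orla) = 2/3.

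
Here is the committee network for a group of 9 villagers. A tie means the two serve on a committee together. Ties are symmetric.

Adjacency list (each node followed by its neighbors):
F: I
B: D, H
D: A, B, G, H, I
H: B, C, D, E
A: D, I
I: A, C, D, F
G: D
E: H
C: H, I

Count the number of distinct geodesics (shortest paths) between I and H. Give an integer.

2

The shortest distance is 2. The length-2 paths are: I–C–H; I–D–H.
That gives 2 distinct shortest paths.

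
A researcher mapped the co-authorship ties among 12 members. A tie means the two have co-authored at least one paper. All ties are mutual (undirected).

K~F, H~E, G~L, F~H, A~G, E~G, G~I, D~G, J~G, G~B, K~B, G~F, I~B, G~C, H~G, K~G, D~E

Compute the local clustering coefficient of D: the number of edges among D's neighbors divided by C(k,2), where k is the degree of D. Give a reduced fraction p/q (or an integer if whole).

1

D's neighbors: E and G (k = 2).
Possible neighbor pairs: C(2,2) = 1. Edges among them: E–G → e = 1.
Clustering(D) = 1/1.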